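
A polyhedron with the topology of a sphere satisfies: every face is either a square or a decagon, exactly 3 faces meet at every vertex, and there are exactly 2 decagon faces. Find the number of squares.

Let x be the number of squares; then F = 2 + x.
Edge–face incidences: 2E = 10·2 + 4·x = 20 + 4x.
Every vertex has degree 3, so 3V = 2E.
Euler: V − E + F = 2 ⇒ (2E)/3 − E + (2 + x) = 2.
Multiply by 6: 2·(2E) − 3·(2E) + 6·(2 + x) = 12, i.e. 12 + 6x − (20 + 4x) = 12.
Collecting terms: 2x − 8 = 12, so 2x = 20, so x = 10.
Then 2E = 20 + 4·10 = 60, so E = 30, V = 2E/3 = 20, F = 2 + 10 = 12.

10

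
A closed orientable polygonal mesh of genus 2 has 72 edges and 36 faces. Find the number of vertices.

34

For a closed orientable surface of genus 2, χ = 2 − 2·2 = -2.
V = -2 + E − F = -2 + 72 − 36 = 34.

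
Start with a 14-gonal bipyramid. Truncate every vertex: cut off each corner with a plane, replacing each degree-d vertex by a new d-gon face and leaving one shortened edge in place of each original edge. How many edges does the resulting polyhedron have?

126

The base solid has V = 16, E = 42, F = 28.
Truncation replaces each original edge-end by a new vertex, so V′ = 2E = 84.
Each original edge survives, and each old vertex of degree d contributes d new edges; summing degrees gives Σd = 2E, so E′ = E + 2E = 3E = 126.
Each original face survives and each original vertex becomes one new face: F′ = F + V = 44.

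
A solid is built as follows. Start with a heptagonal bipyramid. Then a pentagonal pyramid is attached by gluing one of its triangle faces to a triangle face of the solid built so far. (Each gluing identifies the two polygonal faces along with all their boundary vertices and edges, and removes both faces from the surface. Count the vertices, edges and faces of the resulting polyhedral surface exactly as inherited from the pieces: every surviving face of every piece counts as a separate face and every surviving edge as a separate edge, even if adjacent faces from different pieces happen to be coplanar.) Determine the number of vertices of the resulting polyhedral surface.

A heptagonal bipyramid: V=9, E=21, F=14.
Attach a pentagonal pyramid (V=6, E=10, F=6) along a 3-gon: merge 3 vertices and 3 edges, delete both glued faces → V=12, E=28, F=18.
Check: V − E + F = 12 − 28 + 18 = 2.

12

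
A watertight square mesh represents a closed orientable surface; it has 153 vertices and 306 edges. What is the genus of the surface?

1

Every face is a square and each edge borders two faces, so 4F = 2·306, giving F = 153.
χ = V − E + F = 153 − 306 + 153 = 0.
For a closed orientable surface χ = 2 − 2g, so g = (2 − (0))/2 = 1.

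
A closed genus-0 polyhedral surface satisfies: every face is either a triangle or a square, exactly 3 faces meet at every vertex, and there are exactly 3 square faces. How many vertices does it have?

Let x be the number of triangles; then F = 3 + x.
Edge–face incidences: 2E = 4·3 + 3·x = 12 + 3x.
Every vertex has degree 3, so 3V = 2E.
Euler: V − E + F = 2 ⇒ (2E)/3 − E + (3 + x) = 2.
Multiply by 6: 2·(2E) − 3·(2E) + 6·(3 + x) = 12, i.e. 18 + 6x − (12 + 3x) = 12.
Collecting terms: 3x + 6 = 12, so 3x = 6, so x = 2.
Then 2E = 12 + 3·2 = 18, so E = 9, V = 2E/3 = 6, F = 3 + 2 = 5.

6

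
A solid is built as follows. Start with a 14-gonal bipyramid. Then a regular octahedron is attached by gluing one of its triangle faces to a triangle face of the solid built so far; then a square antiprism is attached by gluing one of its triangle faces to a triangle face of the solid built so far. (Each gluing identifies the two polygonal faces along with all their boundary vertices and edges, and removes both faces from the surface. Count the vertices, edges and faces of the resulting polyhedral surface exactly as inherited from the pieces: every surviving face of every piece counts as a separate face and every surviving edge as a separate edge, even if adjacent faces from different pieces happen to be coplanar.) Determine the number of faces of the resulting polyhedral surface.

42

A 14-gonal bipyramid: V=16, E=42, F=28.
Attach a regular octahedron (V=6, E=12, F=8) along a 3-gon: merge 3 vertices and 3 edges, delete both glued faces → V=19, E=51, F=34.
Attach a square antiprism (V=8, E=16, F=10) along a 3-gon: merge 3 vertices and 3 edges, delete both glued faces → V=24, E=64, F=42.
Check: V − E + F = 24 − 64 + 42 = 2.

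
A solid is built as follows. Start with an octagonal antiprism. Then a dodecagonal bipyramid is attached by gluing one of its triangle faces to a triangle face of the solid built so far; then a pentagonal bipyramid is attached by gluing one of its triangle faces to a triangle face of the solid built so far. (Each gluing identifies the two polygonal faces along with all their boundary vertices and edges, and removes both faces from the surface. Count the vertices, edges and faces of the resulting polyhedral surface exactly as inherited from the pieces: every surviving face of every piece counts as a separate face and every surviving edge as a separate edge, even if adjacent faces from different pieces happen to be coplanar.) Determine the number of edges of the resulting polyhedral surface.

77

An octagonal antiprism: V=16, E=32, F=18.
Attach a dodecagonal bipyramid (V=14, E=36, F=24) along a 3-gon: merge 3 vertices and 3 edges, delete both glued faces → V=27, E=65, F=40.
Attach a pentagonal bipyramid (V=7, E=15, F=10) along a 3-gon: merge 3 vertices and 3 edges, delete both glued faces → V=31, E=77, F=48.
Check: V − E + F = 31 − 77 + 48 = 2.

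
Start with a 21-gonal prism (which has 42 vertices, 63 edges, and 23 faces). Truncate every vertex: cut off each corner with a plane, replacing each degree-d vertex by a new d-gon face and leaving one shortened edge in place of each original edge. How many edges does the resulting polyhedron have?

Truncation replaces each original edge-end by a new vertex, so V′ = 2E = 126.
Each original edge survives, and each old vertex of degree d contributes d new edges; summing degrees gives Σd = 2E, so E′ = E + 2E = 3E = 189.
Each original face survives and each original vertex becomes one new face: F′ = F + V = 65.

189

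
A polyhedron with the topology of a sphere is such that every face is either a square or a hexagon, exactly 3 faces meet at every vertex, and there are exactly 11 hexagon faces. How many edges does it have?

45

Let x be the number of squares; then F = 11 + x.
Edge–face incidences: 2E = 6·11 + 4·x = 66 + 4x.
Every vertex has degree 3, so 3V = 2E.
Euler: V − E + F = 2 ⇒ (2E)/3 − E + (11 + x) = 2.
Multiply by 6: 2·(2E) − 3·(2E) + 6·(11 + x) = 12, i.e. 66 + 6x − (66 + 4x) = 12.
Collecting terms: 2x = 12, so x = 6.
Then 2E = 66 + 4·6 = 90, so E = 45, V = 2E/3 = 30, F = 11 + 6 = 17.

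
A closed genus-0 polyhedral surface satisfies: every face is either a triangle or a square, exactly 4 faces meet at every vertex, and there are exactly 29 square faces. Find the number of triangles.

Let x be the number of triangles; then F = 29 + x.
Edge–face incidences: 2E = 4·29 + 3·x = 116 + 3x.
Every vertex has degree 4, so 4V = 2E.
Euler: V − E + F = 2 ⇒ (2E)/4 − E + (29 + x) = 2.
Multiply by 8: 2·(2E) − 4·(2E) + 8·(29 + x) = 16, i.e. 232 + 8x − 2·(116 + 3x) = 16.
Collecting terms: 2x = 16, so x = 8.
Then 2E = 116 + 3·8 = 140, so E = 70, V = 2E/4 = 35, F = 29 + 8 = 37.

8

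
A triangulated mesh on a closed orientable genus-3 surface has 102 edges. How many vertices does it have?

30

χ = 2 − 2·3 = -4, and every face is a triangle so 3F = 2E.
F = 2E/3 = 68. Then V = -4 + E − F = -4 + 102 − 68 = 30.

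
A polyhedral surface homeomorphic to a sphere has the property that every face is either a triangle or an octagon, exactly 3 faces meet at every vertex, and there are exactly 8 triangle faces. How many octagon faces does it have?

Let x be the number of octagons; then F = 8 + x.
Edge–face incidences: 2E = 3·8 + 8·x = 24 + 8x.
Every vertex has degree 3, so 3V = 2E.
Euler: V − E + F = 2 ⇒ (2E)/3 − E + (8 + x) = 2.
Multiply by 6: 2·(2E) − 3·(2E) + 6·(8 + x) = 12, i.e. 48 + 6x − (24 + 8x) = 12.
Collecting terms: −2x + 24 = 12, so −2x = −12, so x = 6.
Then 2E = 24 + 8·6 = 72, so E = 36, V = 2E/3 = 24, F = 8 + 6 = 14.

6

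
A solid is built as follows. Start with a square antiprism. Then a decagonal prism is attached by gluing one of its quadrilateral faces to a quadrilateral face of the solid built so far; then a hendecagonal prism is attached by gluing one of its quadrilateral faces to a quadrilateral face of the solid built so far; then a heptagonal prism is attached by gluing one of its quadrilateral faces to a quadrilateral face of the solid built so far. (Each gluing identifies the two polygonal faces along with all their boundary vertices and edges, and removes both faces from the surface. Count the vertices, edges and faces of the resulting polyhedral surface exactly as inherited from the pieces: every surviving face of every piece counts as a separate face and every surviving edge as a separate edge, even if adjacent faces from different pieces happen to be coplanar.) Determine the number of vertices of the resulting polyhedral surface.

52

A square antiprism: V=8, E=16, F=10.
Attach a decagonal prism (V=20, E=30, F=12) along a 4-gon: merge 4 vertices and 4 edges, delete both glued faces → V=24, E=42, F=20.
Attach a hendecagonal prism (V=22, E=33, F=13) along a 4-gon: merge 4 vertices and 4 edges, delete both glued faces → V=42, E=71, F=31.
Attach a heptagonal prism (V=14, E=21, F=9) along a 4-gon: merge 4 vertices and 4 edges, delete both glued faces → V=52, E=88, F=38.
Check: V − E + F = 52 − 88 + 38 = 2.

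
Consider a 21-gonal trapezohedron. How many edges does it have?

The n-trapezohedron (dual of the n-antiprism) has V = 2·21 + 2 = 44, E = 4·21 = 84, F = 2·21 = 42.

84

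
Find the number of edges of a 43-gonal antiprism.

172

An antiprism on an n-gon has two n-gon caps and 2n triangles: V = 2·43 = 86, E = 4·43 = 172, F = 2·43 + 2 = 88.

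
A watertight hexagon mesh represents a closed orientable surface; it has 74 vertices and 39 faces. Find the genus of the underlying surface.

Every face is a hexagon, so 2E = 6·39 = 234, giving E = 117.
χ = V − E + F = 74 − 117 + 39 = -4.
For a closed orientable surface χ = 2 − 2g, so g = (2 − (-4))/2 = 3.

3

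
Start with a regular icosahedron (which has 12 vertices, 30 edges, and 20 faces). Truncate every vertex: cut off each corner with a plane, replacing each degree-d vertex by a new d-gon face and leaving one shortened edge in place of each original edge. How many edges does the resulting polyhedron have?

90

Truncation replaces each original edge-end by a new vertex, so V′ = 2E = 60.
Each original edge survives, and each old vertex of degree d contributes d new edges; summing degrees gives Σd = 2E, so E′ = E + 2E = 3E = 90.
Each original face survives and each original vertex becomes one new face: F′ = F + V = 32.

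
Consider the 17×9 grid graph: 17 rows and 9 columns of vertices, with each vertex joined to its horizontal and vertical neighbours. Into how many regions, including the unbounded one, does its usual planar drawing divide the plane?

The grid has V = 17·9 = 153 vertices and E = 17·8 + 9·16 = 280 edges.
F = 2 − V + E = 2 − 153 + 280 = 129.

129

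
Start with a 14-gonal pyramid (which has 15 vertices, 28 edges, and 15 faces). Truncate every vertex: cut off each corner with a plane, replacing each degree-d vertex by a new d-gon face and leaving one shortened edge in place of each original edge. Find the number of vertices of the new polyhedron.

Truncation replaces each original edge-end by a new vertex, so V′ = 2E = 56.
Each original edge survives, and each old vertex of degree d contributes d new edges; summing degrees gives Σd = 2E, so E′ = E + 2E = 3E = 84.
Each original face survives and each original vertex becomes one new face: F′ = F + V = 30.

56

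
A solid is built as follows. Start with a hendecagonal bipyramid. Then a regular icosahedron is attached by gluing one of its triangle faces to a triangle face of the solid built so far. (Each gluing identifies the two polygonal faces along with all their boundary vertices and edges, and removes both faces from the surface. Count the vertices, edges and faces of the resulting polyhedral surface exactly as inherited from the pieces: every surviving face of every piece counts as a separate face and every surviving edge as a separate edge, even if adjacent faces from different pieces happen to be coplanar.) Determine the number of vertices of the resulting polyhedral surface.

A hendecagonal bipyramid: V=13, E=33, F=22.
Attach a regular icosahedron (V=12, E=30, F=20) along a 3-gon: merge 3 vertices and 3 edges, delete both glued faces → V=22, E=60, F=40.
Check: V − E + F = 22 − 60 + 40 = 2.

22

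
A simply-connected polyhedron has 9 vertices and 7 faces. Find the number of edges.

Here V − E + F = 2.
E = V + F − (2) = 9 + 7 − (2) = 14.

14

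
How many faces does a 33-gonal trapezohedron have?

66

The n-trapezohedron (dual of the n-antiprism) has V = 2·33 + 2 = 68, E = 4·33 = 132, F = 2·33 = 66.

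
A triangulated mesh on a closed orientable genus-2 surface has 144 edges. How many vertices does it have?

46

χ = 2 − 2·2 = -2, and every face is a triangle so 3F = 2E.
F = 2E/3 = 96. Then V = -2 + E − F = -2 + 144 − 96 = 46.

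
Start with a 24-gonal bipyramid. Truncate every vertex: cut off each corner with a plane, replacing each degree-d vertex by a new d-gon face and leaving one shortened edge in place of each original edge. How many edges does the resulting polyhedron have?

216

The base solid has V = 26, E = 72, F = 48.
Truncation replaces each original edge-end by a new vertex, so V′ = 2E = 144.
Each original edge survives, and each old vertex of degree d contributes d new edges; summing degrees gives Σd = 2E, so E′ = E + 2E = 3E = 216.
Each original face survives and each original vertex becomes one new face: F′ = F + V = 74.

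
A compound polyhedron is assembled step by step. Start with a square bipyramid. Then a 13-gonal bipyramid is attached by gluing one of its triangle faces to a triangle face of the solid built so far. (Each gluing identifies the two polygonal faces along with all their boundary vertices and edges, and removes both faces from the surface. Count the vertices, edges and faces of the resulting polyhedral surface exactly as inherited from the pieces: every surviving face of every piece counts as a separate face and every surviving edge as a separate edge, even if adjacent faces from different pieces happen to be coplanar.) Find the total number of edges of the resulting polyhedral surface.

A square bipyramid: V=6, E=12, F=8.
Attach a 13-gonal bipyramid (V=15, E=39, F=26) along a 3-gon: merge 3 vertices and 3 edges, delete both glued faces → V=18, E=48, F=32.
Check: V − E + F = 18 − 48 + 32 = 2.

48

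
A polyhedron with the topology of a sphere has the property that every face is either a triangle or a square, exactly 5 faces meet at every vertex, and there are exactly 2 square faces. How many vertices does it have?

16

Let x be the number of triangles; then F = 2 + x.
Edge–face incidences: 2E = 4·2 + 3·x = 8 + 3x.
Every vertex has degree 5, so 5V = 2E.
Euler: V − E + F = 2 ⇒ (2E)/5 − E + (2 + x) = 2.
Multiply by 10: 2·(2E) − 5·(2E) + 10·(2 + x) = 20, i.e. 20 + 10x − 3·(8 + 3x) = 20.
Collecting terms: x − 4 = 20, so x = 24.
Then 2E = 8 + 3·24 = 80, so E = 40, V = 2E/5 = 16, F = 2 + 24 = 26.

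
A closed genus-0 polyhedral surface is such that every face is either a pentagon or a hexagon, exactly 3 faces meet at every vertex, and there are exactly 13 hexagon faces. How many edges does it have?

69

Let x be the number of pentagons; then F = 13 + x.
Edge–face incidences: 2E = 6·13 + 5·x = 78 + 5x.
Every vertex has degree 3, so 3V = 2E.
Euler: V − E + F = 2 ⇒ (2E)/3 − E + (13 + x) = 2.
Multiply by 6: 2·(2E) − 3·(2E) + 6·(13 + x) = 12, i.e. 78 + 6x − (78 + 5x) = 12.
Collecting terms: x = 12.
Then 2E = 78 + 5·12 = 138, so E = 69, V = 2E/3 = 46, F = 13 + 12 = 25.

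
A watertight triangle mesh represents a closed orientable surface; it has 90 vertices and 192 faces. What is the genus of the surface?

Every face is a triangle, so 2E = 3·192 = 576, giving E = 288.
χ = V − E + F = 90 − 288 + 192 = -6.
For a closed orientable surface χ = 2 − 2g, so g = (2 − (-6))/2 = 4.

4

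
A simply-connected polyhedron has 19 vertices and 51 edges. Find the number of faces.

Here V − E + F = 2.
F = 2 − V + E = 2 − 19 + 51 = 34.

34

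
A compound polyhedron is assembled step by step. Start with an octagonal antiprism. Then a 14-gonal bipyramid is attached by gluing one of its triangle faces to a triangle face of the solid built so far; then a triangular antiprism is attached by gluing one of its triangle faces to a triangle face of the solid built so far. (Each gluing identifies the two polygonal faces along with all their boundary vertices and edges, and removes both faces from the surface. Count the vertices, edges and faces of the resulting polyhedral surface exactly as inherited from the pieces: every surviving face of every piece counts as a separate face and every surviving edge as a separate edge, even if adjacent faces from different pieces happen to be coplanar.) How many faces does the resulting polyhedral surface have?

An octagonal antiprism: V=16, E=32, F=18.
Attach a 14-gonal bipyramid (V=16, E=42, F=28) along a 3-gon: merge 3 vertices and 3 edges, delete both glued faces → V=29, E=71, F=44.
Attach a triangular antiprism (V=6, E=12, F=8) along a 3-gon: merge 3 vertices and 3 edges, delete both glued faces → V=32, E=80, F=50.
Check: V − E + F = 32 − 80 + 50 = 2.

50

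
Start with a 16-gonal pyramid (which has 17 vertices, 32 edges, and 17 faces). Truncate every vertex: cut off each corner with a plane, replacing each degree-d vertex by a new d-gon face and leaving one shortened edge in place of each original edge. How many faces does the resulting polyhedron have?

34

Truncation replaces each original edge-end by a new vertex, so V′ = 2E = 64.
Each original edge survives, and each old vertex of degree d contributes d new edges; summing degrees gives Σd = 2E, so E′ = E + 2E = 3E = 96.
Each original face survives and each original vertex becomes one new face: F′ = F + V = 34.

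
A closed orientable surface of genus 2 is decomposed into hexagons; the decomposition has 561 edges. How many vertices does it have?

372

χ = 2 − 2·2 = -2, and every face is a hexagon so 6F = 2E.
F = 2E/6 = 187. Then V = -2 + E − F = -2 + 561 − 187 = 372.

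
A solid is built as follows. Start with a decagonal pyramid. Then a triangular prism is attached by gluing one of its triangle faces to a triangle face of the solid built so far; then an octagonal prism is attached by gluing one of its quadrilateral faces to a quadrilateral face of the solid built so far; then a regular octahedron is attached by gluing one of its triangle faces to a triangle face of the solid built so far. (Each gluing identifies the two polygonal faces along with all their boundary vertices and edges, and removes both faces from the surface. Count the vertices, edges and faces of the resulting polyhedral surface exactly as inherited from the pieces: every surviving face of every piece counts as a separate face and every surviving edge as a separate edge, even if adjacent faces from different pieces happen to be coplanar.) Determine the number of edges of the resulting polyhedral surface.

A decagonal pyramid: V=11, E=20, F=11.
Attach a triangular prism (V=6, E=9, F=5) along a 3-gon: merge 3 vertices and 3 edges, delete both glued faces → V=14, E=26, F=14.
Attach an octagonal prism (V=16, E=24, F=10) along a 4-gon: merge 4 vertices and 4 edges, delete both glued faces → V=26, E=46, F=22.
Attach a regular octahedron (V=6, E=12, F=8) along a 3-gon: merge 3 vertices and 3 edges, delete both glued faces → V=29, E=55, F=28.
Check: V − E + F = 29 − 55 + 28 = 2.

55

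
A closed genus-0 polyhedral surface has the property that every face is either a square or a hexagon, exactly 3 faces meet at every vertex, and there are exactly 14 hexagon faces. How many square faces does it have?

6

Let x be the number of squares; then F = 14 + x.
Edge–face incidences: 2E = 6·14 + 4·x = 84 + 4x.
Every vertex has degree 3, so 3V = 2E.
Euler: V − E + F = 2 ⇒ (2E)/3 − E + (14 + x) = 2.
Multiply by 6: 2·(2E) − 3·(2E) + 6·(14 + x) = 12, i.e. 84 + 6x − (84 + 4x) = 12.
Collecting terms: 2x = 12, so x = 6.
Then 2E = 84 + 4·6 = 108, so E = 54, V = 2E/3 = 36, F = 14 + 6 = 20.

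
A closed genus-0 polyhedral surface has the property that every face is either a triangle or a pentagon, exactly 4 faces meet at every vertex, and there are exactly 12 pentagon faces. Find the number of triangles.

20

Let x be the number of triangles; then F = 12 + x.
Edge–face incidences: 2E = 5·12 + 3·x = 60 + 3x.
Every vertex has degree 4, so 4V = 2E.
Euler: V − E + F = 2 ⇒ (2E)/4 − E + (12 + x) = 2.
Multiply by 8: 2·(2E) − 4·(2E) + 8·(12 + x) = 16, i.e. 96 + 8x − 2·(60 + 3x) = 16.
Collecting terms: 2x − 24 = 16, so 2x = 40, so x = 20.
Then 2E = 60 + 3·20 = 120, so E = 60, V = 2E/4 = 30, F = 12 + 20 = 32.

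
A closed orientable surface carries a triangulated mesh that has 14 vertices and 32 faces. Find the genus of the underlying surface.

2

Every face is a triangle, so 2E = 3·32 = 96, giving E = 48.
χ = V − E + F = 14 − 48 + 32 = -2.
For a closed orientable surface χ = 2 − 2g, so g = (2 − (-2))/2 = 2.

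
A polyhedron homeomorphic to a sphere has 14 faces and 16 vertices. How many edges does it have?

Here V − E + F = 2.
E = V + F − (2) = 16 + 14 − (2) = 28.

28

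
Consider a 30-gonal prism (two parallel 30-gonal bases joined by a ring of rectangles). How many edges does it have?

90

A prism on an n-gon has two n-gon bases and n rectangular sides: V = 2·30 = 60, E = 3·30 = 90, F = 30 + 2 = 32.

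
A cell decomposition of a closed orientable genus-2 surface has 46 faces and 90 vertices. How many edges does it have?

138

For a closed orientable surface of genus 2, χ = 2 − 2·2 = -2.
E = V + F − (-2) = 90 + 46 − (-2) = 138.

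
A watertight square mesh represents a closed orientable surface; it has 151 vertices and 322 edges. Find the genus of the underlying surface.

Every face is a square and each edge borders two faces, so 4F = 2·322, giving F = 161.
χ = V − E + F = 151 − 322 + 161 = -10.
For a closed orientable surface χ = 2 − 2g, so g = (2 − (-10))/2 = 6.

6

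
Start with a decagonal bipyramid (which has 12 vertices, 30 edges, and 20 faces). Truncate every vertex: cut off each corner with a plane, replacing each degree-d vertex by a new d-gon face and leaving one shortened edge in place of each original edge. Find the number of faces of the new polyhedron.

Truncation replaces each original edge-end by a new vertex, so V′ = 2E = 60.
Each original edge survives, and each old vertex of degree d contributes d new edges; summing degrees gives Σd = 2E, so E′ = E + 2E = 3E = 90.
Each original face survives and each original vertex becomes one new face: F′ = F + V = 32.

32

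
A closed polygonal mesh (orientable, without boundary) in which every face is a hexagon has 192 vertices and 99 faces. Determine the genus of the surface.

Every face is a hexagon, so 2E = 6·99 = 594, giving E = 297.
χ = V − E + F = 192 − 297 + 99 = -6.
For a closed orientable surface χ = 2 − 2g, so g = (2 − (-6))/2 = 4.

4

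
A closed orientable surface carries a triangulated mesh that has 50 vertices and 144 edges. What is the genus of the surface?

0

Every face is a triangle and each edge borders two faces, so 3F = 2·144, giving F = 96.
χ = V − E + F = 50 − 144 + 96 = 2.
For a closed orientable surface χ = 2 − 2g, so g = (2 − (2))/2 = 0.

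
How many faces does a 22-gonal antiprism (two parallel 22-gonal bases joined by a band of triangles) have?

An antiprism on an n-gon has two n-gon caps and 2n triangles: V = 2·22 = 44, E = 4·22 = 88, F = 2·22 + 2 = 46.

46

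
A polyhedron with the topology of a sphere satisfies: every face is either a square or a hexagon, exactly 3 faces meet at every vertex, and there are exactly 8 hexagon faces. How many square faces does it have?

6

Let x be the number of squares; then F = 8 + x.
Edge–face incidences: 2E = 6·8 + 4·x = 48 + 4x.
Every vertex has degree 3, so 3V = 2E.
Euler: V − E + F = 2 ⇒ (2E)/3 − E + (8 + x) = 2.
Multiply by 6: 2·(2E) − 3·(2E) + 6·(8 + x) = 12, i.e. 48 + 6x − (48 + 4x) = 12.
Collecting terms: 2x = 12, so x = 6.
Then 2E = 48 + 4·6 = 72, so E = 36, V = 2E/3 = 24, F = 8 + 6 = 14.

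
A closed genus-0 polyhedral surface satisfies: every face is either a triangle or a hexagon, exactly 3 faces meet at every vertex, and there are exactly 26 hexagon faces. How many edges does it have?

84

Let x be the number of triangles; then F = 26 + x.
Edge–face incidences: 2E = 6·26 + 3·x = 156 + 3x.
Every vertex has degree 3, so 3V = 2E.
Euler: V − E + F = 2 ⇒ (2E)/3 − E + (26 + x) = 2.
Multiply by 6: 2·(2E) − 3·(2E) + 6·(26 + x) = 12, i.e. 156 + 6x − (156 + 3x) = 12.
Collecting terms: 3x = 12, so x = 4.
Then 2E = 156 + 3·4 = 168, so E = 84, V = 2E/3 = 56, F = 26 + 4 = 30.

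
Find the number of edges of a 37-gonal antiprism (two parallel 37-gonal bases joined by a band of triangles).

148

An antiprism on an n-gon has two n-gon caps and 2n triangles: V = 2·37 = 74, E = 4·37 = 148, F = 2·37 + 2 = 76.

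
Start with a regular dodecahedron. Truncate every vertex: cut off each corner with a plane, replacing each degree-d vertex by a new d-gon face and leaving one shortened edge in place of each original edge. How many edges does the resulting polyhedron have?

The base solid has V = 20, E = 30, F = 12.
Truncation replaces each original edge-end by a new vertex, so V′ = 2E = 60.
Each original edge survives, and each old vertex of degree d contributes d new edges; summing degrees gives Σd = 2E, so E′ = E + 2E = 3E = 90.
Each original face survives and each original vertex becomes one new face: F′ = F + V = 32.

90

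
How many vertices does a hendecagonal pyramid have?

A pyramid on an n-gon base has one n-gon and n triangles: V = 11 + 1 = 12, E = 2·11 = 22, F = 11 + 1 = 12.

12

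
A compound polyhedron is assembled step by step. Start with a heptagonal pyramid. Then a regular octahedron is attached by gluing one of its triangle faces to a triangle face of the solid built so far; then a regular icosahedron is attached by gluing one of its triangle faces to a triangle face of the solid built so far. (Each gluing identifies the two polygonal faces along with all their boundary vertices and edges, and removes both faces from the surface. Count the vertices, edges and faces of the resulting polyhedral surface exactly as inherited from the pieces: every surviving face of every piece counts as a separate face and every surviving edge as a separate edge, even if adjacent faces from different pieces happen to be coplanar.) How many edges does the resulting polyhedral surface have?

50

A heptagonal pyramid: V=8, E=14, F=8.
Attach a regular octahedron (V=6, E=12, F=8) along a 3-gon: merge 3 vertices and 3 edges, delete both glued faces → V=11, E=23, F=14.
Attach a regular icosahedron (V=12, E=30, F=20) along a 3-gon: merge 3 vertices and 3 edges, delete both glued faces → V=20, E=50, F=32.
Check: V − E + F = 20 − 50 + 32 = 2.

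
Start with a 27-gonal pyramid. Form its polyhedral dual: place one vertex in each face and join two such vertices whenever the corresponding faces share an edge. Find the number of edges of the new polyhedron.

The base solid has V = 28, E = 54, F = 28.
The dual swaps V and F and preserves E: V′ = F = 28, E′ = E = 54, F′ = V = 28.

54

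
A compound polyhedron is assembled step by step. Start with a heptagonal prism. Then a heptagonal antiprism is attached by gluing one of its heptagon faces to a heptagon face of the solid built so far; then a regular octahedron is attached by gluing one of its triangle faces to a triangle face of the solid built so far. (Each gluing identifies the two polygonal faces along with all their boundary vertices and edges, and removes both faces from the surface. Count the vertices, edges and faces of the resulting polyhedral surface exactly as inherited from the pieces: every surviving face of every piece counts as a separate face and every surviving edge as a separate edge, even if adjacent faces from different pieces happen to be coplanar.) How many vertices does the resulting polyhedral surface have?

24

A heptagonal prism: V=14, E=21, F=9.
Attach a heptagonal antiprism (V=14, E=28, F=16) along a 7-gon: merge 7 vertices and 7 edges, delete both glued faces → V=21, E=42, F=23.
Attach a regular octahedron (V=6, E=12, F=8) along a 3-gon: merge 3 vertices and 3 edges, delete both glued faces → V=24, E=51, F=29.
Check: V − E + F = 24 − 51 + 29 = 2.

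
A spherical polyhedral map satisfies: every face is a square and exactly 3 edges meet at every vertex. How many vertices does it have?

Each face has 4 edges and each edge borders two faces, so 2E = 4F.
Each vertex has degree 3, so 3V = 2E and hence V = 4F/3.
Euler: V − E + F = 2 ⇒ (4F/3) − (4F/2) + F = 2.
Multiply by 6: (8 − 12 + 6)F = 12, i.e. 2F = 12.
So F = 6, E = 4·6/2 = 12, V = 4·6/3 = 8.

8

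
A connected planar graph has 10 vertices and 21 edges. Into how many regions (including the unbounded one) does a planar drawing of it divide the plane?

13

Euler's formula for a connected plane graph: V − E + F = 2, so F = 2 − 10 + 21 = 13.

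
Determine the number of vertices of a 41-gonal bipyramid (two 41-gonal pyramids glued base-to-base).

A bipyramid over an n-gon has 2n triangular faces and n + 2 vertices: V = 41 + 2 = 43, E = 3·41 = 123, F = 2·41 = 82.

43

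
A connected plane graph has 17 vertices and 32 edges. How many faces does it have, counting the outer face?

17

Euler's formula for a connected plane graph: V − E + F = 2, so F = 2 − 17 + 32 = 17.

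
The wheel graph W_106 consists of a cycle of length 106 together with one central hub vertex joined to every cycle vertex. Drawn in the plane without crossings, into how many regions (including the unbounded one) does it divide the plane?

W_106 has V = 106 + 1 = 107 vertices and E = 2·106 = 212 edges.
By Euler's formula F = 2 − V + E = 2 − 107 + 212 = 107.

107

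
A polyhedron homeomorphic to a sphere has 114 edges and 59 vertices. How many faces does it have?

57

Here V − E + F = 2.
F = 2 − V + E = 2 − 59 + 114 = 57.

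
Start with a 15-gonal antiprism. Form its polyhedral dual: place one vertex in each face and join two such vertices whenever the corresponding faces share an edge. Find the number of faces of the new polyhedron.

30

The base solid has V = 30, E = 60, F = 32.
The dual swaps V and F and preserves E: V′ = F = 32, E′ = E = 60, F′ = V = 30.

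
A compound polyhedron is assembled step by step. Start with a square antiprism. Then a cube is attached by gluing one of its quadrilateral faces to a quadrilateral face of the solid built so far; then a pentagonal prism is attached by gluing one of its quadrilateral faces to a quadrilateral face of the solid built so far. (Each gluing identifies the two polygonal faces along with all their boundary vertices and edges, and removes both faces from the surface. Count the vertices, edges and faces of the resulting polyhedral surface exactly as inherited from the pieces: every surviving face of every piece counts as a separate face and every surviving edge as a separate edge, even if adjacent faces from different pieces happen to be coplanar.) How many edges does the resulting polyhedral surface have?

35

A square antiprism: V=8, E=16, F=10.
Attach a cube (V=8, E=12, F=6) along a 4-gon: merge 4 vertices and 4 edges, delete both glued faces → V=12, E=24, F=14.
Attach a pentagonal prism (V=10, E=15, F=7) along a 4-gon: merge 4 vertices and 4 edges, delete both glued faces → V=18, E=35, F=19.
Check: V − E + F = 18 − 35 + 19 = 2.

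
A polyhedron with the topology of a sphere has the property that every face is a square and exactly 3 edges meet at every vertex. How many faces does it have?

Each face has 4 edges and each edge borders two faces, so 2E = 4F.
Each vertex has degree 3, so 3V = 2E and hence V = 4F/3.
Euler: V − E + F = 2 ⇒ (4F/3) − (4F/2) + F = 2.
Multiply by 6: (8 − 12 + 6)F = 12, i.e. 2F = 12.
So F = 6, E = 4·6/2 = 12, V = 4·6/3 = 8.

6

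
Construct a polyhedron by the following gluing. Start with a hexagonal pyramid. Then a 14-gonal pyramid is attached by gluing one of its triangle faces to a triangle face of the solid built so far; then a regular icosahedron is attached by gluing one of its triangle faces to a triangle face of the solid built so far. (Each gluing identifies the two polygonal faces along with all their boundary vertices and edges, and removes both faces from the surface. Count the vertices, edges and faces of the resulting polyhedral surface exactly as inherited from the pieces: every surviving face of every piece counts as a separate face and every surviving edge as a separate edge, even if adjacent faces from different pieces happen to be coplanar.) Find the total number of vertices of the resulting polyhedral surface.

A hexagonal pyramid: V=7, E=12, F=7.
Attach a 14-gonal pyramid (V=15, E=28, F=15) along a 3-gon: merge 3 vertices and 3 edges, delete both glued faces → V=19, E=37, F=20.
Attach a regular icosahedron (V=12, E=30, F=20) along a 3-gon: merge 3 vertices and 3 edges, delete both glued faces → V=28, E=64, F=38.
Check: V − E + F = 28 − 64 + 38 = 2.

28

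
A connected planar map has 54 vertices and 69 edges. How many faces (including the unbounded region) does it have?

17

Euler's formula for a connected plane graph: V − E + F = 2, so F = 2 − 54 + 69 = 17.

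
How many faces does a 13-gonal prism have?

15

A prism on an n-gon has two n-gon bases and n rectangular sides: V = 2·13 = 26, E = 3·13 = 39, F = 13 + 2 = 15.
Check: V − E + F = 26 − 39 + 15 = 2.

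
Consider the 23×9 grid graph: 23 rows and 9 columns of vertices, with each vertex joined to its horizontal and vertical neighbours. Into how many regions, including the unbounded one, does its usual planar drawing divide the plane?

177

The grid has V = 23·9 = 207 vertices and E = 23·8 + 9·22 = 382 edges.
F = 2 − V + E = 2 − 207 + 382 = 177.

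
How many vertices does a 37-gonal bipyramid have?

39

A bipyramid over an n-gon has 2n triangular faces and n + 2 vertices: V = 37 + 2 = 39, E = 3·37 = 111, F = 2·37 = 74.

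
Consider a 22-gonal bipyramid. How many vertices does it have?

A bipyramid over an n-gon has 2n triangular faces and n + 2 vertices: V = 22 + 2 = 24, E = 3·22 = 66, F = 2·22 = 44.
Check: V − E + F = 24 − 66 + 44 = 2.

24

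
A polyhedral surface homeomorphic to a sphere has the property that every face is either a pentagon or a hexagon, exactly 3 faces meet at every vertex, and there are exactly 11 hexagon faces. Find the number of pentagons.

Let x be the number of pentagons; then F = 11 + x.
Edge–face incidences: 2E = 6·11 + 5·x = 66 + 5x.
Every vertex has degree 3, so 3V = 2E.
Euler: V − E + F = 2 ⇒ (2E)/3 − E + (11 + x) = 2.
Multiply by 6: 2·(2E) − 3·(2E) + 6·(11 + x) = 12, i.e. 66 + 6x − (66 + 5x) = 12.
Collecting terms: x = 12.
Then 2E = 66 + 5·12 = 126, so E = 63, V = 2E/3 = 42, F = 11 + 12 = 23.

12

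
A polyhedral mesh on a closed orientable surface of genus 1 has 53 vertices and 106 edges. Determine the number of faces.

53

For a closed orientable surface of genus 1, χ = 2 − 2·1 = 0.
F = 0 − V + E = 0 − 53 + 106 = 53.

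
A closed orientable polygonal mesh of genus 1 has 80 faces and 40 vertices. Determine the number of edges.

120

For a closed orientable surface of genus 1, χ = 2 − 2·1 = 0.
E = V + F − (0) = 40 + 80 − (0) = 120.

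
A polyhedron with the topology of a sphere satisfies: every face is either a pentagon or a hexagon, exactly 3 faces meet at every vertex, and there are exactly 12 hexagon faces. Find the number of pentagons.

12

Let x be the number of pentagons; then F = 12 + x.
Edge–face incidences: 2E = 6·12 + 5·x = 72 + 5x.
Every vertex has degree 3, so 3V = 2E.
Euler: V − E + F = 2 ⇒ (2E)/3 − E + (12 + x) = 2.
Multiply by 6: 2·(2E) − 3·(2E) + 6·(12 + x) = 12, i.e. 72 + 6x − (72 + 5x) = 12.
Collecting terms: x = 12.
Then 2E = 72 + 5·12 = 132, so E = 66, V = 2E/3 = 44, F = 12 + 12 = 24.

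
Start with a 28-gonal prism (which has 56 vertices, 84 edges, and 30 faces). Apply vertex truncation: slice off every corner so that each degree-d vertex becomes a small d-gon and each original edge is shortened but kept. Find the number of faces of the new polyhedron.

Truncation replaces each original edge-end by a new vertex, so V′ = 2E = 168.
Each original edge survives, and each old vertex of degree d contributes d new edges; summing degrees gives Σd = 2E, so E′ = E + 2E = 3E = 252.
Each original face survives and each original vertex becomes one new face: F′ = F + V = 86.

86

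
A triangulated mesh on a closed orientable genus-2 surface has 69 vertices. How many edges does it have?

χ = 2 − 2·2 = -2, and every face is a triangle so 3F = 2E.
V − E + F = -2 with E = 3F/2 gives 69 − (3/2 − 1)·F = -2, so F = 142 and E = 213.

213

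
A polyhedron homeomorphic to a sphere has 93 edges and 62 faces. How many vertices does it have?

33

Here V − E + F = 2.
V = 2 + E − F = 2 + 93 − 62 = 33.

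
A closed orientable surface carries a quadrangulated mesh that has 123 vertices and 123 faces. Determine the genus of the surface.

Every face is a square, so 2E = 4·123 = 492, giving E = 246.
χ = V − E + F = 123 − 246 + 123 = 0.
For a closed orientable surface χ = 2 − 2g, so g = (2 − (0))/2 = 1.

1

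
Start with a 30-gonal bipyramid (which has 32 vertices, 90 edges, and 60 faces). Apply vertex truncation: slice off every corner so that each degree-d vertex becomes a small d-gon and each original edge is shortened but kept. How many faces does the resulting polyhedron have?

Truncation replaces each original edge-end by a new vertex, so V′ = 2E = 180.
Each original edge survives, and each old vertex of degree d contributes d new edges; summing degrees gives Σd = 2E, so E′ = E + 2E = 3E = 270.
Each original face survives and each original vertex becomes one new face: F′ = F + V = 92.

92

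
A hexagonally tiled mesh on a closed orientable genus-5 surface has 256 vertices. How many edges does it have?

χ = 2 − 2·5 = -8, and every face is a hexagon so 6F = 2E.
V − E + F = -8 with E = 6F/2 gives 256 − (6/2 − 1)·F = -8, so F = 132 and E = 396.

396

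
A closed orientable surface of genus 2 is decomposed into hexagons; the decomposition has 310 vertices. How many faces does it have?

156

χ = 2 − 2·2 = -2, and every face is a hexagon so 6F = 2E.
V − E + F = -2 with E = 6F/2 gives 310 − (6/2 − 1)·F = -2, so F = 156 and E = 468.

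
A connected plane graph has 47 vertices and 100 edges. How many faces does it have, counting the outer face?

55

Euler's formula for a connected plane graph: V − E + F = 2, so F = 2 − 47 + 100 = 55.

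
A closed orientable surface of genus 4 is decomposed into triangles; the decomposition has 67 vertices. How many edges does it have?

χ = 2 − 2·4 = -6, and every face is a triangle so 3F = 2E.
V − E + F = -6 with E = 3F/2 gives 67 − (3/2 − 1)·F = -6, so F = 146 and E = 219.

219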